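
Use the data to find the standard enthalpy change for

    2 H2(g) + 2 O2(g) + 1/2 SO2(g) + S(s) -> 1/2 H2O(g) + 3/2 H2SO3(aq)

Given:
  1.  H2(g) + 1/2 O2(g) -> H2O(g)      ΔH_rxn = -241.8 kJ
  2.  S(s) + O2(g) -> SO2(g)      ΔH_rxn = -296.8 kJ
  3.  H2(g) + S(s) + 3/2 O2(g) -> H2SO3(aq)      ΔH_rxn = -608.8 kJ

eq. 1 × 1/2: (1/2)·(-241.8) = -120.9 kJ
eq. 2 reversed and × 1/2: (-1/2)·(-296.8) = +148.4 kJ
eq. 3 × 3/2: (3/2)·(-608.8) = -913.2 kJ
ΔH_rxn = (1/2)·(-241.8) + (-1/2)·(-296.8) + (3/2)·(-608.8) = -885.7 kJ

ΔH_rxn = -885.7 kJ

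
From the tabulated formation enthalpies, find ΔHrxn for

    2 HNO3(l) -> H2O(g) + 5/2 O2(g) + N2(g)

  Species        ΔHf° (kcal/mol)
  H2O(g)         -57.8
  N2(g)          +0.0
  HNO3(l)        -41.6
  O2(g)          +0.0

Products: 1·(-57.8) + 5/2·(+0.0) + 1·(+0.0) = -57.8
Reactants: 2·(-41.6) = -83.2
ΔHrxn = (-57.8) − (-83.2) = 25.4 kcal/mol

ΔHrxn = 25.4 kcal/mol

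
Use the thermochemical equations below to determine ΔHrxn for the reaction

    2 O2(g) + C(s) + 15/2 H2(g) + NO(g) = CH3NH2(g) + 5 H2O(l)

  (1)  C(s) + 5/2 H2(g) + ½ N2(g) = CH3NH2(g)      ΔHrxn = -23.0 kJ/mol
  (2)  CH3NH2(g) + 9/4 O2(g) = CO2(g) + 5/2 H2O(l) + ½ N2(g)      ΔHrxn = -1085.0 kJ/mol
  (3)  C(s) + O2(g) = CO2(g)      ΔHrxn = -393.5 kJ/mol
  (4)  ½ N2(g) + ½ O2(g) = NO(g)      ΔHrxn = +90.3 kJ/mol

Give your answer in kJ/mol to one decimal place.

ΔHrxn = -1542.3 kJ/mol

(1) × 3 (scale by 3 for the 15/2 H2(g)): (3)·(-23.0) = -69.0 kJ/mol
(2) × 2 (×2 to match 5 H2O(l) in the target): (2)·(-1085.0) = -2170.0 kJ/mol
(3) reversed and × 2: (-2)·(-393.5) = +787.0 kJ/mol
(4) reversed (reverse to put NO(g) on the reactant side): -90.3 kJ/mol
ΔHrxn = (-69.0) + (-2170.0) + (+787.0) + (-90.3) = -1542.3 kJ/mol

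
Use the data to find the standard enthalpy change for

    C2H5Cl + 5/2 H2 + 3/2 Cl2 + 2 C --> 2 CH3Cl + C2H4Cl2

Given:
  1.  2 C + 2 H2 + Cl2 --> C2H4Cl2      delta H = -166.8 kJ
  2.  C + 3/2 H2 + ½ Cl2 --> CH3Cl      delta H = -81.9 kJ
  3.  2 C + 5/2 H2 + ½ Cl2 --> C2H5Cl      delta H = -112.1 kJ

eq. 1 as written (C2H4Cl2 already on the product side): -166.8 kJ
eq. 2 × 2 (scale by 2 for the 2 CH3Cl): (2)·(-81.9) = -163.8 kJ
eq. 3 reversed (reverse to put C2H5Cl on the reactant side): +112.1 kJ
Since enthalpy is a state function, delta H = (1)·(-166.8) + (2)·(-81.9) + (-1)·(-112.1) = -218.5 kJ

delta H = -218.5 kJ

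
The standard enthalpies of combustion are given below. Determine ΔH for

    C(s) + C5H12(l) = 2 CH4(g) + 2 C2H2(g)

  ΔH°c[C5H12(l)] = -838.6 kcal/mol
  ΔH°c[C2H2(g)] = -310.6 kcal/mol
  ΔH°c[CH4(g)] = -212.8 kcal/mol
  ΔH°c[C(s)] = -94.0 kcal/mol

ΔH = 114.2 kcal/mol

Using ΔH = Σ nΔHc°(reactants) − Σ nΔHc°(products):
= [1·(-94.0) + 1·(-838.6)] − [2·(-212.8) + 2·(-310.6)]
= 114.2 kcal/mol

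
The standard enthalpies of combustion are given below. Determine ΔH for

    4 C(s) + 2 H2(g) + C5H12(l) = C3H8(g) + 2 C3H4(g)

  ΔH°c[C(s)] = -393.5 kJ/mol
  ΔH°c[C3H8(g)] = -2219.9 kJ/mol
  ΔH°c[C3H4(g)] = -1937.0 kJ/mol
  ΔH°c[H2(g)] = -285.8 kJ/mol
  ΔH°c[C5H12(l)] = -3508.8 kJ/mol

With combustion enthalpies, reactants minus products:
= [4·(-393.5) + 2·(-285.8) + 1·(-3508.8)] − [1·(-2219.9) + 2·(-1937.0)]
= 439.5 kJ/mol

ΔH = 439.5 kJ/mol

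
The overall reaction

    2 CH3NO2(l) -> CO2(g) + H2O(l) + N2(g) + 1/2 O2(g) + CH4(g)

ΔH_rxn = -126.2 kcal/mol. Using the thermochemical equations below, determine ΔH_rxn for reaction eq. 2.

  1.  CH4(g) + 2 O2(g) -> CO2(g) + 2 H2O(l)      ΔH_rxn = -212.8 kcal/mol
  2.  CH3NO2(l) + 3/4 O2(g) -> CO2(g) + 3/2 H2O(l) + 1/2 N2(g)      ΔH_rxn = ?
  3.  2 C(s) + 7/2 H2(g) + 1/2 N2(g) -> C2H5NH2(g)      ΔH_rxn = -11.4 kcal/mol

ΔH_rxn = -169.5 kcal/mol

eq. 1 reversed (reverse to put CH4(g) on the product side): +212.8 kcal/mol
eq. 2 × 2 (×2 to match 2 CH3NO2(l) in the target): contributes 2·x
eq. 3: not needed (H2(g) appears nowhere else).
-126.2 = (+212.8) + 2·x
x = (-126.2 − (+212.8)) / (2) = -169.5 kcal/mol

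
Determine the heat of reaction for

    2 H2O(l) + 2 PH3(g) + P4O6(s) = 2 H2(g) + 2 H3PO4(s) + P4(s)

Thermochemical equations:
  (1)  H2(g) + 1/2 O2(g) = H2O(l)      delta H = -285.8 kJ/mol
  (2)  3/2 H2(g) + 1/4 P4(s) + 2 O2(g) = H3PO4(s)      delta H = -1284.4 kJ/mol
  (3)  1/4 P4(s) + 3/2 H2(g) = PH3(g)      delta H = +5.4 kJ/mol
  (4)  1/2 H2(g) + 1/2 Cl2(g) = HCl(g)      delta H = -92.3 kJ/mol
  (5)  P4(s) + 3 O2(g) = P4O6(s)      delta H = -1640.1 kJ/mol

delta H = -367.9 kJ/mol

(1) reversed and × 2 (reverse to put H2O(l) on the reactant side; ×2 to match 2 H2O(l) in the target): (-2)·(-285.8) = +571.6 kJ/mol
(2) × 2 (scale by 2 for the 2 H3PO4(s)): (2)·(-1284.4) = -2568.8 kJ/mol
(3) reversed and × 2 (PH3(g) must end up as a reactant; scale by 2 for the 2 PH3(g)): (-2)·(+5.4) = -10.8 kJ/mol
(4): not needed (HCl(g) appears nowhere else).
(5) reversed (P4O6(s) must end up as a reactant): +1640.1 kJ/mol
Summing the manipulated equations, delta H = (+571.6) + (-2568.8) + (-10.8) + (+1640.1) = -367.9 kJ/mol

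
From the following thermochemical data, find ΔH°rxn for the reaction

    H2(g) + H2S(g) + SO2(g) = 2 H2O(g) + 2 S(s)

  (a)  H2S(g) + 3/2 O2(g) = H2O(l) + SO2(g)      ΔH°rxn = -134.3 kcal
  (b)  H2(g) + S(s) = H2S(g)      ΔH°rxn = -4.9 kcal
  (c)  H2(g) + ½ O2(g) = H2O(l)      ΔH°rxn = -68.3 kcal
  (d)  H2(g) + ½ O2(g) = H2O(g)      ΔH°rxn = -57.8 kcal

(a) reversed (SO2(g) must end up as a reactant): +134.3 kcal
(b) reversed and × 2 (S(s) must end up as a product; scale by 2 for the 2 S(s)): (-2)·(-4.9) = +9.8 kcal
(c) as written: -68.3 kcal
(d) × 2 (scale by 2 for the 2 H2O(g)): (2)·(-57.8) = -115.6 kcal
ΔH°rxn = (-1)·(-134.3) + (-2)·(-4.9) + (1)·(-68.3) + (2)·(-57.8) = -39.8 kcal

ΔH°rxn = -39.8 kcal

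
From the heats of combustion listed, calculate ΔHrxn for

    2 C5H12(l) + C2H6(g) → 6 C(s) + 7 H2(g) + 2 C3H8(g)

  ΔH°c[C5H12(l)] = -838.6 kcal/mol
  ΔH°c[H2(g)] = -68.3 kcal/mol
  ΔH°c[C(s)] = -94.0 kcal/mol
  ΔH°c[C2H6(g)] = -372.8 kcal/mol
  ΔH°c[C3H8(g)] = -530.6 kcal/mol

Using ΔH = Σ nΔHc°(reactants) − Σ nΔHc°(products):
= [2·(-838.6) + 1·(-372.8)] − [6·(-94.0) + 7·(-68.3) + 2·(-530.6)]
= 53.3 kcal/mol

ΔHrxn = 53.3 kcal/mol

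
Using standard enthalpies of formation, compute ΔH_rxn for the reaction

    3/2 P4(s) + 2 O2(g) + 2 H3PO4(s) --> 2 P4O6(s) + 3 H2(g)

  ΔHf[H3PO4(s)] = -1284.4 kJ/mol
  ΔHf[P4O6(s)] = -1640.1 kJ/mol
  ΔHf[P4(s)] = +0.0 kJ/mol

ΔH_rxn = -711.4 kJ/mol

Products: 2·(-1640.1) + 3·(+0.0) = -3280.2
Reactants: 3/2·(+0.0) + 2·(+0.0) + 2·(-1284.4) = -2568.8
ΔH_rxn = (-3280.2) − (-2568.8) = -711.4 kJ/mol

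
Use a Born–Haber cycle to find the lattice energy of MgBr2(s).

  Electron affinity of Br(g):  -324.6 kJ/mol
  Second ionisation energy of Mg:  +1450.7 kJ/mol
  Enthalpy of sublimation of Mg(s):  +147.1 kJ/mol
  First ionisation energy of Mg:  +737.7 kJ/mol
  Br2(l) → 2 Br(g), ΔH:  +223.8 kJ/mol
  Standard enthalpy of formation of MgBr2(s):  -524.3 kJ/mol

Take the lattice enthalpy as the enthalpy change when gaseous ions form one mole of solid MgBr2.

U = -2434.4 kJ/mol

ΔHf° = 1·ΔHsub + 1·(ΣIE) + 1·D(Br2) + 2·EA + U
-524.3 = 1·(+147.1) + 1·(+2188.4) + 1·(+223.8) + 2·(-324.6) + U
U = -524.3 − (+1910.1) = -2434.4 kJ/mol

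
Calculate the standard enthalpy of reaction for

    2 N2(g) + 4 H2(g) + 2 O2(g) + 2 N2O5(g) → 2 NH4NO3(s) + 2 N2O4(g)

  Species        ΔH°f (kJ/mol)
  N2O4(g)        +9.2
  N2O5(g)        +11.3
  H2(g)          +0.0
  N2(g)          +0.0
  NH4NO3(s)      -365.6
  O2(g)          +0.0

ΔHrxn = -735.4 kJ/mol

Products: 2·(-365.6) + 2·(+9.2) = -712.8
Reactants: 2·(+0.0) + 4·(+0.0) + 2·(+0.0) + 2·(+11.3) = +22.6
ΔHrxn = (-712.8) − (+22.6) = -735.4 kJ/mol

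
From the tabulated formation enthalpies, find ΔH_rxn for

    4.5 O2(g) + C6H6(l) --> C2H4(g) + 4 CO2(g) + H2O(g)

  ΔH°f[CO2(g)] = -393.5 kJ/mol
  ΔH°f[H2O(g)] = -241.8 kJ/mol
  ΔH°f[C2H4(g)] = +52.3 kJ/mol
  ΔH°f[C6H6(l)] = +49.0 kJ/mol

ΔH°rxn = Σ nΔHf°(products) − Σ nΔHf°(reactants).
Products: 1·(+52.3) + 4·(-393.5) + 1·(-241.8) = -1763.5
Reactants: 9/2·(+0.0) + 1·(+49.0) = +49.0
ΔH_rxn = (-1763.5) − (+49.0) = -1812.5 kJ/mol

ΔH_rxn = -1812.5 kJ/mol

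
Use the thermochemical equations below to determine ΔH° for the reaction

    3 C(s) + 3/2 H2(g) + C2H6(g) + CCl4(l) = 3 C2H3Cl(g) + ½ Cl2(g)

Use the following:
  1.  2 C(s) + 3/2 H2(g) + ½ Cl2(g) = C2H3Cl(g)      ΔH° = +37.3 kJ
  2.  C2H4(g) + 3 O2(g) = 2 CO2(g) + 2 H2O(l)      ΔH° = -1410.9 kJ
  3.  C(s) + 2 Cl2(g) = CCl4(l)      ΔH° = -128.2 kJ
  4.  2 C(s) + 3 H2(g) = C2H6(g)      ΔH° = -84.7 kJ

ΔH° = 324.8 kJ

eq. 1 × 3 (×3 to match 3 C2H3Cl(g) in the target): (3)·(+37.3) = +111.9 kJ
eq. 2: not needed (CO2(g) appears nowhere else).
eq. 3 reversed (reverse to put CCl4(l) on the reactant side): +128.2 kJ
eq. 4 reversed (reverse to put C2H6(g) on the reactant side): +84.7 kJ
ΔH° = (+111.9) + (+128.2) + (+84.7) = 324.8 kJ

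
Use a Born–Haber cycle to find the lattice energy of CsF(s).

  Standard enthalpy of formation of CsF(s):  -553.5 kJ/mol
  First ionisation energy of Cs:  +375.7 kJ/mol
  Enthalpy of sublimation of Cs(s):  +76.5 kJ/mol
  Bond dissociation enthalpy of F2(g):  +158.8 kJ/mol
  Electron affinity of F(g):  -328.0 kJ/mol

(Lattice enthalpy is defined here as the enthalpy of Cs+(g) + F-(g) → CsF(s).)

ΔHf° = 1·ΔHsub + 1·(ΣIE) + 1/2·D(F2) + 1·EA + U
-553.5 = 1·(+76.5) + 1·(+375.7) + 1/2·(+158.8) + 1·(-328.0) + U
U = -553.5 − (+203.6) = -757.1 kJ/mol

U = -757.1 kJ/mol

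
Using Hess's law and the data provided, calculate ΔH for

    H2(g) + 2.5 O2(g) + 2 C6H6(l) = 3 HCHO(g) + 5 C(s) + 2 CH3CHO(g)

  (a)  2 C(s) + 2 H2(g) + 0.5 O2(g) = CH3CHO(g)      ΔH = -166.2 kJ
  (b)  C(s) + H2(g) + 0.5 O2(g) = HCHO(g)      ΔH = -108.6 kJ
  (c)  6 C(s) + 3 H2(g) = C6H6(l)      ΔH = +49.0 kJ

(a) × 2 (×2 to match 2 CH3CHO(g) in the target): (2)·(-166.2) = -332.4 kJ
(b) × 3 (×3 to match 3 HCHO(g) in the target): (3)·(-108.6) = -325.8 kJ
(c) reversed and × 2 (reverse to put C6H6(l) on the reactant side; scale by 2 for the 2 C6H6(l)): (-2)·(+49.0) = -98.0 kJ
ΔH = (2)·(-166.2) + (3)·(-108.6) + (-2)·(+49.0) = -756.2 kJ

ΔH = -756.2 kJ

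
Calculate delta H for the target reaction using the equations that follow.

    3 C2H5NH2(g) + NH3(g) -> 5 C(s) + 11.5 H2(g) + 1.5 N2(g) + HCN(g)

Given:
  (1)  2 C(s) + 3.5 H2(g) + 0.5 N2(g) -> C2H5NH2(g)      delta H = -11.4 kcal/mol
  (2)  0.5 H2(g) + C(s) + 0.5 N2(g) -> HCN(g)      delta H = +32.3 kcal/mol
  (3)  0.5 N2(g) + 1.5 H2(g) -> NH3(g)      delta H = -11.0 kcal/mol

delta H = 77.5 kcal/mol

(1) reversed and × 3 (reverse to put C2H5NH2(g) on the reactant side; ×3 to match 3 C2H5NH2(g) in the target): (-3)·(-11.4) = +34.2 kcal/mol
(2) as written (HCN(g) already on the product side): +32.3 kcal/mol
(3) reversed (NH3(g) must end up as a reactant): +11.0 kcal/mol
delta H = (+34.2) + (+32.3) + (+11.0) = 77.5 kcal/mol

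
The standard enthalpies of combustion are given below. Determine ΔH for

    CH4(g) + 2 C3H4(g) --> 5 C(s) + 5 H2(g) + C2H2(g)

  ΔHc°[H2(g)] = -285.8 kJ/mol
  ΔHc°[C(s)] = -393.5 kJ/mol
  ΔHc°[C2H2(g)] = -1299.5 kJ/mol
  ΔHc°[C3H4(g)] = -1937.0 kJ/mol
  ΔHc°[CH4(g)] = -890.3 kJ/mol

With combustion enthalpies, reactants minus products:
= [1·(-890.3) + 2·(-1937.0)] − [5·(-393.5) + 5·(-285.8) + 1·(-1299.5)]
= -68.3 kJ/mol

ΔH = -68.3 kJ/mol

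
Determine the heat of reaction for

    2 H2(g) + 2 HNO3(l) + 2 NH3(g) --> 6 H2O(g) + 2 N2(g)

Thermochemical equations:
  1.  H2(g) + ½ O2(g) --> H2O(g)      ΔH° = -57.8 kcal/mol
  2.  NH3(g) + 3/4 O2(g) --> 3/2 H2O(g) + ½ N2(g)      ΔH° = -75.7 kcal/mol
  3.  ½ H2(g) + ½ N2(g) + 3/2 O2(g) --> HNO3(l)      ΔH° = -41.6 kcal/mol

ΔH° = -241.6 kcal/mol

eq. 1 × 3: (3)·(-57.8) = -173.4 kcal/mol
eq. 2 × 2: (2)·(-75.7) = -151.4 kcal/mol
eq. 3 reversed and × 2: (-2)·(-41.6) = +83.2 kcal/mol
Combining the equations, ΔH° = (-173.4) + (-151.4) + (+83.2) = -241.6 kcal/mol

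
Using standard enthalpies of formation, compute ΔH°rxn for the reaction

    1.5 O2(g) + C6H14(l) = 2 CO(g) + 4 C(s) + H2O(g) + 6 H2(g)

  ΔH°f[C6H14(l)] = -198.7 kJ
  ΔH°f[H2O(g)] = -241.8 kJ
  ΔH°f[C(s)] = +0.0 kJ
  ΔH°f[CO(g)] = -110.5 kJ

ΔH°rxn = Σ nΔHf°(products) − Σ nΔHf°(reactants).
Products: 2·(-110.5) + 4·(+0.0) + 1·(-241.8) + 6·(+0.0) = -462.8
Reactants: 3/2·(+0.0) + 1·(-198.7) = -198.7
ΔH°rxn = (-462.8) − (-198.7) = -264.1 kJ

ΔH°rxn = -264.1 kJ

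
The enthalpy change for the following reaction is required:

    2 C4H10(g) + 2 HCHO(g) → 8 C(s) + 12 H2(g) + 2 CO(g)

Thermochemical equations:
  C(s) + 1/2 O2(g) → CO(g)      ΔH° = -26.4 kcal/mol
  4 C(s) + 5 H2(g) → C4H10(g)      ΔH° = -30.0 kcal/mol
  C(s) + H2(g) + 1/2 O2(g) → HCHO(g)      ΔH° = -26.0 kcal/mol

ΔH° = 59.2 kcal/mol

equation 1 × 2 (scale by 2 for the 2 CO(g)): (2)·(-26.4) = -52.8 kcal/mol
equation 2 reversed and × 2 (reverse to put C4H10(g) on the reactant side; ×2 to match 2 C4H10(g) in the target): (-2)·(-30.0) = +60.0 kcal/mol
equation 3 reversed and × 2 (HCHO(g) must end up as a reactant; scale by 2 for the 2 HCHO(g)): (-2)·(-26.0) = +52.0 kcal/mol
Summing the manipulated equations, ΔH° = (2)·(-26.4) + (-2)·(-30.0) + (-2)·(-26.0) = 59.2 kcal/mol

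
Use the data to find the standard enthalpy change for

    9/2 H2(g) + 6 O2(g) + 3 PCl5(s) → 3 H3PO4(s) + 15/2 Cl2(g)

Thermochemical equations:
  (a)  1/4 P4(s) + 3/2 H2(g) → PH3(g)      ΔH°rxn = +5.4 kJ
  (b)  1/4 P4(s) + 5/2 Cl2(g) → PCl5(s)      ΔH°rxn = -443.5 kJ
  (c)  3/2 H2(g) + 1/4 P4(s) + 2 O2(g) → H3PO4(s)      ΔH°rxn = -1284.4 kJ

(a): not needed (PH3(g) appears nowhere else).
(b) reversed and × 3 (reverse to put PCl5(s) on the reactant side; scale by 3 for the 3 PCl5(s)): (-3)·(-443.5) = +1330.5 kJ
(c) × 3 (scale by 3 for the 3 H3PO4(s)): (3)·(-1284.4) = -3853.2 kJ
Combining the equations, ΔH°rxn = (-3)·(-443.5) + (3)·(-1284.4) = -2522.7 kJ

ΔH°rxn = -2522.7 kJ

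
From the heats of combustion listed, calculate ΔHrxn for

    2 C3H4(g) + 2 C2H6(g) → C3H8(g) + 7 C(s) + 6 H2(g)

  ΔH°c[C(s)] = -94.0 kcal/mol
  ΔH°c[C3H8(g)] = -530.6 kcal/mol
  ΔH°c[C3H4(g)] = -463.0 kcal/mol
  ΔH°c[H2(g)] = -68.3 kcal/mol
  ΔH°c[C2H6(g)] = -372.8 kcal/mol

ΔHrxn = -73.2 kcal/mol

With combustion enthalpies, reactants minus products:
= [2·(-463.0) + 2·(-372.8)] − [1·(-530.6) + 7·(-94.0) + 6·(-68.3)]
= -73.2 kcal/mol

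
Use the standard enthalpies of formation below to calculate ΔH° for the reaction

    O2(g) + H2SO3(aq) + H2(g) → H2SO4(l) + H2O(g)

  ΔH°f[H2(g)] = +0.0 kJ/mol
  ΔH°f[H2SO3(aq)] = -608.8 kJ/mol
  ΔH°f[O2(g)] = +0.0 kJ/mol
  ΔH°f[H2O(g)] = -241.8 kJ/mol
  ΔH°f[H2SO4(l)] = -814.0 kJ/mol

ΔH° = -447.0 kJ/mol

Products: 1·(-814.0) + 1·(-241.8) = -1055.8
Reactants: 1·(+0.0) + 1·(-608.8) + 1·(+0.0) = -608.8
ΔH° = (-1055.8) − (-608.8) = -447.0 kJ/mol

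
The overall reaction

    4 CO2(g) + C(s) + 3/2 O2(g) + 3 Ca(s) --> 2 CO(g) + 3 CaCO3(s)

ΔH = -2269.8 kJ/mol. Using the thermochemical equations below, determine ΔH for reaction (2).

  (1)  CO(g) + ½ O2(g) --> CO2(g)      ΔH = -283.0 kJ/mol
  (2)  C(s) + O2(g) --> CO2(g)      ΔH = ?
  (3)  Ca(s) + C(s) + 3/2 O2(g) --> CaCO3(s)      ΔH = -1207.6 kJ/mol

(1) reversed and × 2 (reverse to put CO(g) on the product side; ×2 to match 2 CO(g) in the target): (-2)·(-283.0) = +566.0 kJ/mol
(2) reversed and × 2: contributes −2·x
(3) × 3 (×3 to match 3 CaCO3(s) in the target): (3)·(-1207.6) = -3622.8 kJ/mol
-2269.8 = (+566.0) + (-3622.8) − 2·x
x = (-2269.8 − (-3056.8)) / (-2) = -393.5 kJ/mol

ΔH = -393.5 kJ/mol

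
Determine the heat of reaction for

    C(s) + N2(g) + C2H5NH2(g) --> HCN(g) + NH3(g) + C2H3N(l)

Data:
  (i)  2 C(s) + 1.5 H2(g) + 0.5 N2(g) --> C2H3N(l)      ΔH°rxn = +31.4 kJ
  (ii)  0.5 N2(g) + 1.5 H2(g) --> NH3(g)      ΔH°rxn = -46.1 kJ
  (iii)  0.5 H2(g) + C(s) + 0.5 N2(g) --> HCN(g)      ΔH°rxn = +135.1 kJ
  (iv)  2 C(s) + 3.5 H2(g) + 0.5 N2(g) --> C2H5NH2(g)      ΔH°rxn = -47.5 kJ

(i) as written (C2H3N(l) already on the product side): +31.4 kJ
(ii) as written (NH3(g) already on the product side): -46.1 kJ
(iii) as written (HCN(g) already on the product side): +135.1 kJ
(iv) reversed (reverse to put C2H5NH2(g) on the reactant side): +47.5 kJ
Combining the equations, ΔH°rxn = (+31.4) + (-46.1) + (+135.1) + (+47.5) = 167.9 kJ

ΔH°rxn = 167.9 kJ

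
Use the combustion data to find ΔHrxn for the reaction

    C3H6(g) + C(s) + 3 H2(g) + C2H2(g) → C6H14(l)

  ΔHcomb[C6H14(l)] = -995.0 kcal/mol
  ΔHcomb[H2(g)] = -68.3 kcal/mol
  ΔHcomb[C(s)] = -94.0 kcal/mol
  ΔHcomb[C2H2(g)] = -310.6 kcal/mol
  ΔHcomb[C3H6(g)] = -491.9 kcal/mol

ΔHrxn = -106.4 kcal/mol

Using ΔH = Σ nΔHc°(reactants) − Σ nΔHc°(products):
= [1·(-491.9) + 1·(-94.0) + 3·(-68.3) + 1·(-310.6)] − [1·(-995.0)]
= -106.4 kcal/mol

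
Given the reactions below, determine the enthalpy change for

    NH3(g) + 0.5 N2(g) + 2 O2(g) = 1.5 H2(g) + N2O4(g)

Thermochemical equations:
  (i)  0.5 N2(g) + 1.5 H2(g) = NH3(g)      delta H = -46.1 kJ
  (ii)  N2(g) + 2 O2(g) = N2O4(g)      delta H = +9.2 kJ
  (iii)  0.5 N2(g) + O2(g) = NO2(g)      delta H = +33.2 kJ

(i) reversed (NH3(g) must end up as a reactant): +46.1 kJ
(ii) as written (N2O4(g) already on the product side): +9.2 kJ
(iii): not needed (NO2(g) appears nowhere else).
delta H = (-1)·(-46.1) + (1)·(+9.2) = 55.3 kJ

delta H = 55.3 kJ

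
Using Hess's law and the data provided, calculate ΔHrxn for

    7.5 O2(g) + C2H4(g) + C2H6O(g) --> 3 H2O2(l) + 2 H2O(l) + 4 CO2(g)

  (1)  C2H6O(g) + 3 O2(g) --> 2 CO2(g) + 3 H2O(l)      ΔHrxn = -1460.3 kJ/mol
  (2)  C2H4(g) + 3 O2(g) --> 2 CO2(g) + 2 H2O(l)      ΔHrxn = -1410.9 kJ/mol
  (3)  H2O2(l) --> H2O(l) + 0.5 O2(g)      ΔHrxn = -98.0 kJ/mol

(1) as written: -1460.3 kJ/mol
(2) as written: -1410.9 kJ/mol
(3) reversed and × 3: (-3)·(-98.0) = +294.0 kJ/mol
Summing the manipulated equations, ΔHrxn = (-1460.3) + (-1410.9) + (+294.0) = -2577.2 kJ/mol

ΔHrxn = -2577.2 kJ/mol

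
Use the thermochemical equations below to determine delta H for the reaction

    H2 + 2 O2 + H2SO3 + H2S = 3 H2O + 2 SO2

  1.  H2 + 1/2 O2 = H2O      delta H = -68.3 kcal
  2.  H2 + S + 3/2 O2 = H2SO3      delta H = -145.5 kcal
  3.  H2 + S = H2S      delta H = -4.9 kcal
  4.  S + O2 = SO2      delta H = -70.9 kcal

eq. 1 × 3: (3)·(-68.3) = -204.9 kcal
eq. 2 reversed: +145.5 kcal
eq. 3 reversed: +4.9 kcal
eq. 4 × 2: (2)·(-70.9) = -141.8 kcal
Summing the manipulated equations, delta H = (3)·(-68.3) + (-1)·(-145.5) + (-1)·(-4.9) + (2)·(-70.9) = -196.3 kcal

delta H = -196.3 kcal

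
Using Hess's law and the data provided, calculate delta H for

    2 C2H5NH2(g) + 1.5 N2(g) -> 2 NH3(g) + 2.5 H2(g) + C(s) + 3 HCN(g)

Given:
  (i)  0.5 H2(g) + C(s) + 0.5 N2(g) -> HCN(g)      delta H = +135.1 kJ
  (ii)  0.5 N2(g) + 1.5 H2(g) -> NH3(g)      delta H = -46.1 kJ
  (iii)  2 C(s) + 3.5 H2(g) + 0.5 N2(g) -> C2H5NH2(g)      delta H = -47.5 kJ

(i) × 3 (scale by 3 for the 3 HCN(g)): (3)·(+135.1) = +405.3 kJ
(ii) × 2 (scale by 2 for the 2 NH3(g)): (2)·(-46.1) = -92.2 kJ
(iii) reversed and × 2 (C2H5NH2(g) must end up as a reactant; scale by 2 for the 2 C2H5NH2(g)): (-2)·(-47.5) = +95.0 kJ
delta H = (+405.3) + (-92.2) + (+95.0) = 408.1 kJ

delta H = 408.1 kJ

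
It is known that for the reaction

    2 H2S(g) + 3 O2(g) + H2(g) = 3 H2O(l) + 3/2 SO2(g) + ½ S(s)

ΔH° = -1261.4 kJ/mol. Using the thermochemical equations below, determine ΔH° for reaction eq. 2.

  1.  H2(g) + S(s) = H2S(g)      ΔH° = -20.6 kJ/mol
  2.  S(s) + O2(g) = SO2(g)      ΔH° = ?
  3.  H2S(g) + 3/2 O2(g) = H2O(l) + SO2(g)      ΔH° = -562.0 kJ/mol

ΔH° = -296.8 kJ/mol

eq. 1 as written: -20.6 kJ/mol
eq. 2 reversed and × 3/2: contributes −3/2·x
eq. 3 × 3: (3)·(-562.0) = -1686.0 kJ/mol
-1261.4 = (-20.6) + (-1686.0) − 3/2·x
x = (-1261.4 − (-1706.6)) / (-3/2) = -296.8 kJ/mol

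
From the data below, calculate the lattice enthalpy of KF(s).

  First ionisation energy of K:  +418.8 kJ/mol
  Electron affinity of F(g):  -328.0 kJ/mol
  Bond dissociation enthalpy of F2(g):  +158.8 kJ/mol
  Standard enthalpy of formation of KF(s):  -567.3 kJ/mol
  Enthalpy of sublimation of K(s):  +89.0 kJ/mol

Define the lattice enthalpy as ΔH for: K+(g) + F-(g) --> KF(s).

ΔHf° = 1·ΔHsub + 1·(ΣIE) + 1/2·D(F2) + 1·EA + U
-567.3 = 1·(+89.0) + 1·(+418.8) + 1/2·(+158.8) + 1·(-328.0) + U
U = -567.3 − (+259.2) = -826.5 kJ/mol

U = -826.5 kJ/mol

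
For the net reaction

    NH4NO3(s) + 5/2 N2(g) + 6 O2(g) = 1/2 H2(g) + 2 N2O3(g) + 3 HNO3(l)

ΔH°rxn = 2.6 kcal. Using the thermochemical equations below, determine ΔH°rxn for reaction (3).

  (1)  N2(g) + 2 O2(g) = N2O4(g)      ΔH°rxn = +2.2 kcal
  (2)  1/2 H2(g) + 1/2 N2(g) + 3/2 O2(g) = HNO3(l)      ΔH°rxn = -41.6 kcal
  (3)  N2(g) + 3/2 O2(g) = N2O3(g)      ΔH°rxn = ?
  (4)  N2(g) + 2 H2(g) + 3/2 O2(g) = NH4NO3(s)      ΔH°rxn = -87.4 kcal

(1): not needed.
(2) × 3: (3)·(-41.6) = -124.8 kcal
(3) × 2: contributes 2·x
(4) reversed: +87.4 kcal
+2.6 = (-124.8) + (+87.4) + 2·x
x = (+2.6 − (-37.4)) / (2) = 20.0 kcal

ΔH°rxn = 20.0 kcal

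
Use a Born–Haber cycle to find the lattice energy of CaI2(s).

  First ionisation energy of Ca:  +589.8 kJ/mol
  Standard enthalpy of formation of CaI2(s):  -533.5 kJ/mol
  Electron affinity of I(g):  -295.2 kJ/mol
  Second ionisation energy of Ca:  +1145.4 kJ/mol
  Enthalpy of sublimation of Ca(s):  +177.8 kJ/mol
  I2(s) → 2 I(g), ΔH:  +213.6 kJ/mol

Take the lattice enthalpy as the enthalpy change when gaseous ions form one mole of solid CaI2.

ΔHf° = 1·ΔHsub + 1·(ΣIE) + 1·D(I2) + 2·EA + U
-533.5 = 1·(+177.8) + 1·(+1735.2) + 1·(+213.6) + 2·(-295.2) + U
U = -533.5 − (+1536.2) = -2069.7 kJ/mol

U = -2069.7 kJ/mol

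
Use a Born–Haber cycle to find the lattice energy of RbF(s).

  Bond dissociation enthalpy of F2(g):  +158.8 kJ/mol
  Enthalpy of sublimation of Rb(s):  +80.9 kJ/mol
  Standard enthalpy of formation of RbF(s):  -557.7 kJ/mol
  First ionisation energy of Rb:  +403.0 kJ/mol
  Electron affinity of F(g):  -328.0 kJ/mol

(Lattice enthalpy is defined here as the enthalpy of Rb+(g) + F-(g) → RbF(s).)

ΔHf° = 1·ΔHsub + 1·(ΣIE) + 1/2·D(F2) + 1·EA + U
-557.7 = 1·(+80.9) + 1·(+403.0) + 1/2·(+158.8) + 1·(-328.0) + U
U = -557.7 − (+235.3) = -793.0 kJ/mol

U = -793.0 kJ/mol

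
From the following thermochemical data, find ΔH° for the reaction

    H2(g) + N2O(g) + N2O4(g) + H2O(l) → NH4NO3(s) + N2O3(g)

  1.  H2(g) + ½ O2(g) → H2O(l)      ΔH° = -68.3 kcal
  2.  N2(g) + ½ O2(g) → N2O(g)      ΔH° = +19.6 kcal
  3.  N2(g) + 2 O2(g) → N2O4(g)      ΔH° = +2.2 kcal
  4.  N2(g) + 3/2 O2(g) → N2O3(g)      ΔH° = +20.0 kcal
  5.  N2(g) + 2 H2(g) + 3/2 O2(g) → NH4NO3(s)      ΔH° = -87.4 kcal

eq. 1 reversed: +68.3 kcal
eq. 2 reversed: -19.6 kcal
eq. 3 reversed: -2.2 kcal
eq. 4 as written: +20.0 kcal
eq. 5 as written: -87.4 kcal
Since enthalpy is a state function, ΔH° = (+68.3) + (-19.6) + (-2.2) + (+20.0) + (-87.4) = -20.9 kcal

ΔH° = -20.9 kcal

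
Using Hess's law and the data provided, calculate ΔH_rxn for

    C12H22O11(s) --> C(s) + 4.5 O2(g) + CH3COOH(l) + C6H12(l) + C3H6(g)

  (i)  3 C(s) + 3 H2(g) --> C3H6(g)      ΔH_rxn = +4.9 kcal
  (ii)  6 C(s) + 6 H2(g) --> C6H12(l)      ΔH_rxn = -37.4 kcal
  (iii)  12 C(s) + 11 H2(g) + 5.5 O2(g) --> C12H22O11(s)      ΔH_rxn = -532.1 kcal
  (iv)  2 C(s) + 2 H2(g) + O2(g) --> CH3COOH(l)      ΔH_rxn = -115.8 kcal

(i) as written (C3H6(g) already on the product side): +4.9 kcal
(ii) as written (C6H12(l) already on the product side): -37.4 kcal
(iii) reversed (C12H22O11(s) must end up as a reactant): +532.1 kcal
(iv) as written (CH3COOH(l) already on the product side): -115.8 kcal
Combining the equations, ΔH_rxn = (+4.9) + (-37.4) + (+532.1) + (-115.8) = 383.8 kcal

ΔH_rxn = 383.8 kcal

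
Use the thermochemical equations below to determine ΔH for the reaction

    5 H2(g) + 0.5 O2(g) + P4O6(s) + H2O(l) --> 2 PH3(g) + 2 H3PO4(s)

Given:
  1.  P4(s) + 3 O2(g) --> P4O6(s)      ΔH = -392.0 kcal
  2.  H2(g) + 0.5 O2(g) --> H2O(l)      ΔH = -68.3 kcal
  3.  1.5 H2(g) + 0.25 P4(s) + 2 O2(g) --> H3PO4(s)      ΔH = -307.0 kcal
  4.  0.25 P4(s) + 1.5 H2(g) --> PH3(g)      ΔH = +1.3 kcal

ΔH = -151.1 kcal

eq. 1 reversed: +392.0 kcal
eq. 2 reversed: +68.3 kcal
eq. 3 × 2: (2)·(-307.0) = -614.0 kcal
eq. 4 × 2: (2)·(+1.3) = +2.6 kcal
Since enthalpy is a state function, ΔH = (+392.0) + (+68.3) + (-614.0) + (+2.6) = -151.1 kcal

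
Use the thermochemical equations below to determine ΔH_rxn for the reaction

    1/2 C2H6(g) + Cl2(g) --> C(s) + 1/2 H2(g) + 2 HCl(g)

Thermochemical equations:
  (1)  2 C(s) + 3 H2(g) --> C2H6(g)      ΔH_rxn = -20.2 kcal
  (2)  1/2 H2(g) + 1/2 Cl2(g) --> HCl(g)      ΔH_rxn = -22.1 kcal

ΔH_rxn = -34.1 kcal

(1) reversed and × 1/2 (reverse to put C2H6(g) on the reactant side; ×1/2 to match 1/2 C2H6(g) in the target): (-1/2)·(-20.2) = +10.1 kcal
(2) × 2 (×2 to match 2 HCl(g) in the target): (2)·(-22.1) = -44.2 kcal
By Hess's law, ΔH_rxn = (-1/2)·(-20.2) + (2)·(-22.1) = -34.1 kcal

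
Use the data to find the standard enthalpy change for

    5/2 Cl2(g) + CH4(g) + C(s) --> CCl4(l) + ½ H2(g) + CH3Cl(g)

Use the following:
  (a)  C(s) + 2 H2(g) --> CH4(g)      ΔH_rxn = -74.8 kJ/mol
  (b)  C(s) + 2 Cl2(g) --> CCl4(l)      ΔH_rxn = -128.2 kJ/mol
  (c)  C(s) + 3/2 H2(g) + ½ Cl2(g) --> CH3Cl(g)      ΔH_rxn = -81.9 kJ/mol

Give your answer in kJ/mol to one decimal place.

ΔH_rxn = -135.3 kJ/mol

(a) reversed: +74.8 kJ/mol
(b) as written: -128.2 kJ/mol
(c) as written: -81.9 kJ/mol
ΔH_rxn = (+74.8) + (-128.2) + (-81.9) = -135.3 kJ/mol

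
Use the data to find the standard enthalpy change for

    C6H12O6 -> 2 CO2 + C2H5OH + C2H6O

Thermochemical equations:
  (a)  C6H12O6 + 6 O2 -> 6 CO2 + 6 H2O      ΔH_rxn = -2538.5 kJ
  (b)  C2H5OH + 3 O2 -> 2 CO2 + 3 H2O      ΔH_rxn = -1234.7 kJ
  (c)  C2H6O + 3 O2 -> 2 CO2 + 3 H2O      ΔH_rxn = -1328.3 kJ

(a) as written (C6H12O6 already on the reactant side): -2538.5 kJ
(b) reversed (reverse to put C2H5OH on the product side): +1234.7 kJ
(c) reversed (C2H6O must end up as a product): +1328.3 kJ
Summing the manipulated equations, ΔH_rxn = (-2538.5) + (+1234.7) + (+1328.3) = 24.5 kJ

ΔH_rxn = 24.5 kJ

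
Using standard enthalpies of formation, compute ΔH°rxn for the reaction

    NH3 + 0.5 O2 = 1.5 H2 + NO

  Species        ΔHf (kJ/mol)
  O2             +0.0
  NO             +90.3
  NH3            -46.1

ΔH°rxn = 136.4 kJ/mol

Products: 3/2·(+0.0) + 1·(+90.3) = +90.3
Reactants: 1·(-46.1) + 1/2·(+0.0) = -46.1
ΔH°rxn = (+90.3) − (-46.1) = 136.4 kJ/mol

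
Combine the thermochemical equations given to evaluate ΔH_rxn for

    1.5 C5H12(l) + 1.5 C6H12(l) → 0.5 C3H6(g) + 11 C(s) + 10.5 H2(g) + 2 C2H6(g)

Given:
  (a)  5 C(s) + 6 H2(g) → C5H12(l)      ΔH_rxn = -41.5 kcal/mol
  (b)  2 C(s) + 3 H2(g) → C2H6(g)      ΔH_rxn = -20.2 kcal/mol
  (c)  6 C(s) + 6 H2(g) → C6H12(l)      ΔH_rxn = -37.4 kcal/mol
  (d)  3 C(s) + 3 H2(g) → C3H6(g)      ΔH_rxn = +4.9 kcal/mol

ΔH_rxn = 80.4 kcal/mol

(a) reversed and × 3/2 (C5H12(l) must end up as a reactant; ×3/2 to match 3/2 C5H12(l) in the target): (-3/2)·(-41.5) = +62.25 kcal/mol
(b) × 2 (×2 to match 2 C2H6(g) in the target): (2)·(-20.2) = -40.4 kcal/mol
(c) reversed and × 3/2 (reverse to put C6H12(l) on the reactant side; scale by 3/2 for the 3/2 C6H12(l)): (-3/2)·(-37.4) = +56.1 kcal/mol
(d) × 1/2 (×1/2 to match 1/2 C3H6(g) in the target): (1/2)·(+4.9) = +2.45 kcal/mol
Combining the equations, ΔH_rxn = (+62.25) + (-40.4) + (+56.1) + (+2.45) = 80.4 kcal/mol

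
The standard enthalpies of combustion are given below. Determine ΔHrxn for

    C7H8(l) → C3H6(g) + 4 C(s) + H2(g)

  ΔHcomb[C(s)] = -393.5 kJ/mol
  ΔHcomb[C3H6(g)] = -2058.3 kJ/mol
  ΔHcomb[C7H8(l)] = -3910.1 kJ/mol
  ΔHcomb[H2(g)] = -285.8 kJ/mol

ΔHrxn = 8.0 kJ/mol

With combustion enthalpies, reactants minus products:
= [1·(-3910.1)] − [1·(-2058.3) + 4·(-393.5) + 1·(-285.8)]
= 8.0 kJ/mol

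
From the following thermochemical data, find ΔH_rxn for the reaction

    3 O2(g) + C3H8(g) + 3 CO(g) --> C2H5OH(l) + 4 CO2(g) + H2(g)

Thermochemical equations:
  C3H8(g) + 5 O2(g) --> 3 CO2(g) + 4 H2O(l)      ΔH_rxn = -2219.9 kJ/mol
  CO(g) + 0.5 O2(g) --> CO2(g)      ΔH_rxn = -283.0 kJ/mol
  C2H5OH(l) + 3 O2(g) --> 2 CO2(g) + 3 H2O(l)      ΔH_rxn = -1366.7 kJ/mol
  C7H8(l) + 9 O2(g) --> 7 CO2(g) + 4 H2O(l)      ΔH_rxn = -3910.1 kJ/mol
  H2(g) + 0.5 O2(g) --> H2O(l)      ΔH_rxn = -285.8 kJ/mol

equation 1 as written: -2219.9 kJ/mol
equation 2 × 3: (3)·(-283.0) = -849.0 kJ/mol
equation 3 reversed: +1366.7 kJ/mol
equation 4: not needed.
equation 5 reversed: +285.8 kJ/mol
Combining the equations, ΔH_rxn = (-2219.9) + (-849.0) + (+1366.7) + (+285.8) = -1416.4 kJ/mol

ΔH_rxn = -1416.4 kJ/mol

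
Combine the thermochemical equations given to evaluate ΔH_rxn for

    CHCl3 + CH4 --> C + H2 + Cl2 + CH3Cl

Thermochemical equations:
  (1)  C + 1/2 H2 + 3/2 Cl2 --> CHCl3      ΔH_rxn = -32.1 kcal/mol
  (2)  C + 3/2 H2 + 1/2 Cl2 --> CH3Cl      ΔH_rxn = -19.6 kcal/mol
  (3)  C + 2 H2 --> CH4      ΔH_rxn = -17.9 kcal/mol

ΔH_rxn = 30.4 kcal/mol

(1) reversed (CHCl3 must end up as a reactant): +32.1 kcal/mol
(2) as written (CH3Cl already on the product side): -19.6 kcal/mol
(3) reversed (reverse to put CH4 on the reactant side): +17.9 kcal/mol
ΔH_rxn = (+32.1) + (-19.6) + (+17.9) = 30.4 kcal/mol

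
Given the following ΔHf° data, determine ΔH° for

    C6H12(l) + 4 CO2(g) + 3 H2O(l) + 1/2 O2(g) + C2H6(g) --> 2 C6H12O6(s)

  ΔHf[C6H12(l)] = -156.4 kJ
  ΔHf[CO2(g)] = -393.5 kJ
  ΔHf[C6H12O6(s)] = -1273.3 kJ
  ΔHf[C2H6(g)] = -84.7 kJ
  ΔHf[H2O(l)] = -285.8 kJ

ΔH°rxn = Σ nΔHf°(products) − Σ nΔHf°(reactants).
Products: 2·(-1273.3) = -2546.6
Reactants: 1·(-156.4) + 4·(-393.5) + 3·(-285.8) + 1/2·(+0.0) + 1·(-84.7) = -2672.5
ΔH° = (-2546.6) − (-2672.5) = 125.9 kJ

ΔH° = 125.9 kJ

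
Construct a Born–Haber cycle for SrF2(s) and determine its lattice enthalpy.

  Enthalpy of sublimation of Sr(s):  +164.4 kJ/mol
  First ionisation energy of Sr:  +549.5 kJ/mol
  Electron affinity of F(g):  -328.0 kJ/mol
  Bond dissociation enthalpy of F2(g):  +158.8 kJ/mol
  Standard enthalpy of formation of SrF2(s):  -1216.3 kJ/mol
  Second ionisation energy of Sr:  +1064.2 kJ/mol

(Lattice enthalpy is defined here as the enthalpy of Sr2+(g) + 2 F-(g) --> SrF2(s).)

U = -2497.2 kJ/mol

ΔHf° = 1·ΔHsub + 1·(ΣIE) + 1·D(F2) + 2·EA + U
-1216.3 = 1·(+164.4) + 1·(+1613.7) + 1·(+158.8) + 2·(-328.0) + U
U = -1216.3 − (+1280.9) = -2497.2 kJ/mol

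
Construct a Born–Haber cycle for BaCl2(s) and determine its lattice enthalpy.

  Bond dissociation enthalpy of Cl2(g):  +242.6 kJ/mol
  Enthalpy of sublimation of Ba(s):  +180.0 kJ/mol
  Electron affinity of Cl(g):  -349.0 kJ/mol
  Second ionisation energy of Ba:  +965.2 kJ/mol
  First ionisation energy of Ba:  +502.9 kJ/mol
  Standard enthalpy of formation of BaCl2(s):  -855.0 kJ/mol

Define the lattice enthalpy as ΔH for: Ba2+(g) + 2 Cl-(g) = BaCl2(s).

ΔHf° = 1·ΔHsub + 1·(ΣIE) + 1·D(Cl2) + 2·EA + U
-855.0 = 1·(+180.0) + 1·(+1468.1) + 1·(+242.6) + 2·(-349.0) + U
U = -855.0 − (+1192.7) = -2047.7 kJ/mol

U = -2047.7 kJ/mol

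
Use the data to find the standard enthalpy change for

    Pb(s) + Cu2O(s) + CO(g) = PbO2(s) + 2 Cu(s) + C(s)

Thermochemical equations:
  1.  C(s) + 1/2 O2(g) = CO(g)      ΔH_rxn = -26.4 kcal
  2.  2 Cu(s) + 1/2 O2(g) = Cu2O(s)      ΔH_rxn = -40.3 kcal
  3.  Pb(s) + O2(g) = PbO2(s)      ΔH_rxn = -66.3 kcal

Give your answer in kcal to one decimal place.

ΔH_rxn = 0.4 kcal

eq. 1 reversed: +26.4 kcal
eq. 2 reversed: +40.3 kcal
eq. 3 as written: -66.3 kcal
Summing the manipulated equations, ΔH_rxn = (+26.4) + (+40.3) + (-66.3) = 0.4 kcal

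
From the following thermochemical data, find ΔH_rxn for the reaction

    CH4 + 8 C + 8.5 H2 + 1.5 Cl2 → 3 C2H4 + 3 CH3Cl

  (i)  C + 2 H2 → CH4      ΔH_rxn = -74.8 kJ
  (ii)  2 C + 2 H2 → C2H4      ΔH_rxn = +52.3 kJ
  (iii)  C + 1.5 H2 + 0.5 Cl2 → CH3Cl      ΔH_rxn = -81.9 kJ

ΔH_rxn = -14.0 kJ

(i) reversed: +74.8 kJ
(ii) × 3: (3)·(+52.3) = +156.9 kJ
(iii) × 3: (3)·(-81.9) = -245.7 kJ
ΔH_rxn = (-1)·(-74.8) + (3)·(+52.3) + (3)·(-81.9) = -14.0 kJ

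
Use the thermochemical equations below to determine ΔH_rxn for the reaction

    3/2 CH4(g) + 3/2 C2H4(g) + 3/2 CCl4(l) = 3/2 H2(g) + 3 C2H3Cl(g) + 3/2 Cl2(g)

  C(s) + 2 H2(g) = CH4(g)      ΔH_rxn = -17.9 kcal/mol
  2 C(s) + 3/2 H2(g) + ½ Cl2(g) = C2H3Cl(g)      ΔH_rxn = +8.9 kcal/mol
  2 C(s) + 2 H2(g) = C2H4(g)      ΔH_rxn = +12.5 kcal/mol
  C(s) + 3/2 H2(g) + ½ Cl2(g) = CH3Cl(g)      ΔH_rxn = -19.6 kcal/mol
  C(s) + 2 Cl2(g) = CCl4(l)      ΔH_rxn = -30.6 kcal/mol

ΔH_rxn = 80.7 kcal/mol

equation 1 reversed and × 3/2 (CH4(g) must end up as a reactant; ×3/2 to match 3/2 CH4(g) in the target): (-3/2)·(-17.9) = +26.85 kcal/mol
equation 2 × 3 (×3 to match 3 C2H3Cl(g) in the target): (3)·(+8.9) = +26.7 kcal/mol
equation 3 reversed and × 3/2 (reverse to put C2H4(g) on the reactant side; ×3/2 to match 3/2 C2H4(g) in the target): (-3/2)·(+12.5) = -18.75 kcal/mol
equation 4: not needed (CH3Cl(g) appears nowhere else).
equation 5 reversed and × 3/2 (reverse to put CCl4(l) on the reactant side; scale by 3/2 for the 3/2 CCl4(l)): (-3/2)·(-30.6) = +45.9 kcal/mol
Summing the manipulated equations, ΔH_rxn = (-3/2)·(-17.9) + (3)·(+8.9) + (-3/2)·(+12.5) + (-3/2)·(-30.6) = 80.7 kcal/mol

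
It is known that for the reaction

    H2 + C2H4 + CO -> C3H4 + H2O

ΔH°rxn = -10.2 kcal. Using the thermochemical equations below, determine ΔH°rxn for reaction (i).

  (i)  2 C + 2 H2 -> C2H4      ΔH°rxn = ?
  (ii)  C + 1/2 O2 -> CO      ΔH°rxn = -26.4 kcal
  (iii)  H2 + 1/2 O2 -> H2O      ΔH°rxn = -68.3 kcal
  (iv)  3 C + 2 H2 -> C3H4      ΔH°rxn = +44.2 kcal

(i) reversed (reverse to put C2H4 on the reactant side): contributes −x
(ii) reversed (CO must end up as a reactant): +26.4 kcal
(iii) as written (H2O already on the product side): -68.3 kcal
(iv) as written (C3H4 already on the product side): +44.2 kcal
-10.2 = (+26.4) + (-68.3) + (+44.2) − x
x = (-10.2 − (+2.3)) / (-1) = 12.5 kcal

ΔH°rxn = 12.5 kcal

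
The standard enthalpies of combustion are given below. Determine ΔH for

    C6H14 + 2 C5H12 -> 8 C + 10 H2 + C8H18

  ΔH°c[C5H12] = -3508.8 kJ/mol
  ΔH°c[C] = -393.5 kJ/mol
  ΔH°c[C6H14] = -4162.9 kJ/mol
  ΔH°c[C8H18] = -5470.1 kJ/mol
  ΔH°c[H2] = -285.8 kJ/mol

ΔH = 295.6 kJ/mol

Using ΔH = Σ nΔHc°(reactants) − Σ nΔHc°(products):
= [1·(-4162.9) + 2·(-3508.8)] − [8·(-393.5) + 10·(-285.8) + 1·(-5470.1)]
= 295.6 kJ/mol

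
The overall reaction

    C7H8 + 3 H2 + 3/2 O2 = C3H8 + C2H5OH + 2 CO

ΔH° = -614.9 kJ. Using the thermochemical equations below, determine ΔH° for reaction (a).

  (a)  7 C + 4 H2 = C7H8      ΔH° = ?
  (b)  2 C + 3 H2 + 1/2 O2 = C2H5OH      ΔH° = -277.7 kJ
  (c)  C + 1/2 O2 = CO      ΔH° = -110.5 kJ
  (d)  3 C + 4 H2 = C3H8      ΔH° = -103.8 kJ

ΔH° = 12.4 kJ

(a) reversed (reverse to put C7H8 on the reactant side): contributes −x
(b) as written (C2H5OH already on the product side): -277.7 kJ
(c) × 2 (×2 to match 2 CO in the target): (2)·(-110.5) = -221.0 kJ
(d) as written (C3H8 already on the product side): -103.8 kJ
-614.9 = (-277.7) + (-221.0) + (-103.8) − x
x = (-614.9 − (-602.5)) / (-1) = 12.4 kJ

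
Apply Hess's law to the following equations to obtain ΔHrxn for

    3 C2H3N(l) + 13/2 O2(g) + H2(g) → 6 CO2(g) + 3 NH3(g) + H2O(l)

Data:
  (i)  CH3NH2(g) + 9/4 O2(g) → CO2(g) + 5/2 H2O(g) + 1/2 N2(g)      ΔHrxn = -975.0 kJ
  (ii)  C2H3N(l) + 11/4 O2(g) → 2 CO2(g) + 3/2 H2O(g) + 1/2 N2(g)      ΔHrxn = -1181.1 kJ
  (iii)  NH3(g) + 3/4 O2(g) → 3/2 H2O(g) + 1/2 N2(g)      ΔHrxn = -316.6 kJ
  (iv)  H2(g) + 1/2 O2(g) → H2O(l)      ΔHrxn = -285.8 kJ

(i): not needed (CH3NH2(g) appears nowhere else).
(ii) × 3 (×3 to match 3 C2H3N(l) in the target): (3)·(-1181.1) = -3543.3 kJ
(iii) reversed and × 3 (reverse to put NH3(g) on the product side; scale by 3 for the 3 NH3(g)): (-3)·(-316.6) = +949.8 kJ
(iv) as written (H2O(l) already on the product side): -285.8 kJ
ΔHrxn = (-3543.3) + (+949.8) + (-285.8) = -2879.3 kJ

ΔHrxn = -2879.3 kJ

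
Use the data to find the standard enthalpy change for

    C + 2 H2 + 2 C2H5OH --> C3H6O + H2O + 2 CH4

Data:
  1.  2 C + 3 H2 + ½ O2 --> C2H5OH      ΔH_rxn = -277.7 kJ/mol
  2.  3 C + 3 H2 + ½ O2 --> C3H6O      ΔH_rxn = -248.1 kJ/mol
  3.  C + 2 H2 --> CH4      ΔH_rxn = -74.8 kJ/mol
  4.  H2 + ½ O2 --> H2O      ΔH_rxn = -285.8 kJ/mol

eq. 1 reversed and × 2: (-2)·(-277.7) = +555.4 kJ/mol
eq. 2 as written: -248.1 kJ/mol
eq. 3 × 2: (2)·(-74.8) = -149.6 kJ/mol
eq. 4 as written: -285.8 kJ/mol
ΔH_rxn = (-2)·(-277.7) + (1)·(-248.1) + (2)·(-74.8) + (1)·(-285.8) = -128.1 kJ/mol

ΔH_rxn = -128.1 kJ/mol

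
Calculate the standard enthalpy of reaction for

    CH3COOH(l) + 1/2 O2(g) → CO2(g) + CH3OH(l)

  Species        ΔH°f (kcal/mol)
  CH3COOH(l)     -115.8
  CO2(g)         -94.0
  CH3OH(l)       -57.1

ΔH°rxn = -35.3 kcal/mol

ΔH°rxn = Σ nΔHf°(products) − Σ nΔHf°(reactants).
Products: 1·(-94.0) + 1·(-57.1) = -151.1
Reactants: 1·(-115.8) + 1/2·(+0.0) = -115.8
ΔH°rxn = (-151.1) − (-115.8) = -35.3 kcal/mol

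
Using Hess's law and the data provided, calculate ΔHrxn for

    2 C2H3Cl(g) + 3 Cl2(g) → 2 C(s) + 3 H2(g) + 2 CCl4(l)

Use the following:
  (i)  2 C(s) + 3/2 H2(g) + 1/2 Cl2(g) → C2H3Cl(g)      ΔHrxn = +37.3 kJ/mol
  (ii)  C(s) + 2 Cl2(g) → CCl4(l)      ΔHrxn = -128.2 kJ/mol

ΔHrxn = -331.0 kJ/mol

(i) reversed and × 2: (-2)·(+37.3) = -74.6 kJ/mol
(ii) × 2: (2)·(-128.2) = -256.4 kJ/mol
Since enthalpy is a state function, ΔHrxn = (-2)·(+37.3) + (2)·(-128.2) = -331.0 kJ/mol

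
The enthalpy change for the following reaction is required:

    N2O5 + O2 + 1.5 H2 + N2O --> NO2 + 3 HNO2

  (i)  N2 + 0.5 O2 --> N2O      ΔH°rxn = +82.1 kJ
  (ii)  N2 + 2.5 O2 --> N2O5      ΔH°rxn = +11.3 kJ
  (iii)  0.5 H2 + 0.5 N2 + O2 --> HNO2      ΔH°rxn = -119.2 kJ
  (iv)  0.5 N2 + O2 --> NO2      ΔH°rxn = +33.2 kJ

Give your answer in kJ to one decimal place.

(i) reversed: -82.1 kJ
(ii) reversed: -11.3 kJ
(iii) × 3: (3)·(-119.2) = -357.6 kJ
(iv) as written: +33.2 kJ
ΔH°rxn = (-82.1) + (-11.3) + (-357.6) + (+33.2) = -417.8 kJ

ΔH°rxn = -417.8 kJ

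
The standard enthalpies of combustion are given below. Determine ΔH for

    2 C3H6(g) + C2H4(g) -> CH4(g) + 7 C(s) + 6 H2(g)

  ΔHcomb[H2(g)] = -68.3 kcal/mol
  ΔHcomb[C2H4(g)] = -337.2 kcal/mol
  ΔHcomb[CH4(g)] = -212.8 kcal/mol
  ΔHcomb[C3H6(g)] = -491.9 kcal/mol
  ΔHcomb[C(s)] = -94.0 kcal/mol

With combustion enthalpies, reactants minus products:
= [2·(-491.9) + 1·(-337.2)] − [1·(-212.8) + 7·(-94.0) + 6·(-68.3)]
= -40.4 kcal/mol

ΔH = -40.4 kcal/mol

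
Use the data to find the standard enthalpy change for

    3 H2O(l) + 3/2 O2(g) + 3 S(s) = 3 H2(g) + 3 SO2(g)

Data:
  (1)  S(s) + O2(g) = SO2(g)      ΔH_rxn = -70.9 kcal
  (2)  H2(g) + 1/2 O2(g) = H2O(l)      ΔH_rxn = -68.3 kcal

ΔH_rxn = -7.8 kcal

(1) × 3: (3)·(-70.9) = -212.7 kcal
(2) reversed and × 3: (-3)·(-68.3) = +204.9 kcal
Combining the equations, ΔH_rxn = (3)·(-70.9) + (-3)·(-68.3) = -7.8 kcal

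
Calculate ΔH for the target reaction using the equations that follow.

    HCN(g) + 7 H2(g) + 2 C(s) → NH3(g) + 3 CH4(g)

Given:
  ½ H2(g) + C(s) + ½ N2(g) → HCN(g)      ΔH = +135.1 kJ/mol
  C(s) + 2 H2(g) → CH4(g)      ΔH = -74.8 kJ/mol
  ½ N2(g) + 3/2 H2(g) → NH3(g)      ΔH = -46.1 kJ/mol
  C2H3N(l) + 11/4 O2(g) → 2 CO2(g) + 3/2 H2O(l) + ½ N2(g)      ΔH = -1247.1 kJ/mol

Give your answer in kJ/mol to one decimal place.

ΔH = -405.6 kJ/mol

equation 1 reversed: -135.1 kJ/mol
equation 2 × 3: (3)·(-74.8) = -224.4 kJ/mol
equation 3 as written: -46.1 kJ/mol
equation 4: not needed.
Combining the equations, ΔH = (-1)·(+135.1) + (3)·(-74.8) + (1)·(-46.1) = -405.6 kJ/mol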